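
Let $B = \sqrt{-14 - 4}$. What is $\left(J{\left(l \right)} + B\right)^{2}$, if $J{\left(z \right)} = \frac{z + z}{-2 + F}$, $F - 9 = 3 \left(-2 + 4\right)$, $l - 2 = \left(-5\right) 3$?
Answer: $\left(2 - 3 i \sqrt{2}\right)^{2} \approx -14.0 - 16.971 i$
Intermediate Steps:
$l = -13$ ($l = 2 - 15 = -13$)
$B = 3 i \sqrt{2}$ ($B = \sqrt{-18} = 3 i \sqrt{2} \approx 4.2426 i$)
$F = 15$ ($F = 9 + 3 \left(-2 + 4\right) = 9 + 3 \cdot 2 = 9 + 6 = 15$)
$J{\left(z \right)} = \frac{2 z}{13}$ ($J{\left(z \right)} = \frac{z + z}{-2 + 15} = \frac{2 z}{13}$)
$\left(J{\left(l \right)} + B\right)^{2} = \left(\frac{2}{13} \left(-13\right) + 3 i \sqrt{2}\right)^{2} = \left(-2 + 3 i \sqrt{2}\right)^{2}$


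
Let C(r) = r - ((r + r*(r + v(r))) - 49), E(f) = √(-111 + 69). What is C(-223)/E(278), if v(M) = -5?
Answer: 50795*I*√42/42 ≈ 7837.8*I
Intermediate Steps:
E(f) = I*√42 (E(f) = √(-42) = I*√42)
C(r) = 49 - r*(-5 + r) (C(r) = r - ((r + r*(r - 5)) - 49) = r - ((r + r*(-5 + r)) - 49) = r - (-49 + r + r*(-5 + r)) = r + (49 - r - r*(-5 + r)) = 49 - r*(-5 + r))
C(-223)/E(278) = (49 - 1*(-223)² + 5*(-223))/((I*√42)) = (49 - 1*49729 - 1115)*(-I*√42/42) = (49 - 49729 - 1115)*(-I*√42/42) = -(-50795)*I*√42/42 = 50795*I*√42/42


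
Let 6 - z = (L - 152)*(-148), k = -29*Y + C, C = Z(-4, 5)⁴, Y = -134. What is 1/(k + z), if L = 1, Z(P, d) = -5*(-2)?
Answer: -1/8456 ≈ -0.00011826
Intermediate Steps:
Z(P, d) = 10
C = 10000 (C = 10⁴ = 10000)
k = 13886 (k = -29*(-134) + 10000 = 3886 + 10000 = 13886)
z = -22342 (z = 6 - (1 - 152)*(-148) = 6 - (-151)*(-148) = 6 - 1*22348 = 6 - 22348 = -22342)
1/(k + z) = 1/(13886 - 22342) = 1/(-8456) = -1/8456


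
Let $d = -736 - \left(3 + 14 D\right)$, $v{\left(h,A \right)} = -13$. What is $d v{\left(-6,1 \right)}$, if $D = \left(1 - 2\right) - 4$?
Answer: $8697$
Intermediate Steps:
$D = -5$ ($D = -1 - 4 = -5$)
$d = -669$ ($d = -736 - -67 = -736 + \left(70 - 3\right) = -736 + 67 = -669$)
$d v{\left(-6,1 \right)} = \left(-669\right) \left(-13\right) = 8697$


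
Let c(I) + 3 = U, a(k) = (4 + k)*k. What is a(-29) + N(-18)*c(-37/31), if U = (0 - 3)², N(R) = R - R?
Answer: 725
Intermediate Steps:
a(k) = k*(4 + k)
N(R) = 0
U = 9 (U = (-3)² = 9)
c(I) = 6 (c(I) = -3 + 9 = 6)
a(-29) + N(-18)*c(-37/31) = -29*(4 - 29) + 0*6 = -29*(-25) + 0 = 725 + 0 = 725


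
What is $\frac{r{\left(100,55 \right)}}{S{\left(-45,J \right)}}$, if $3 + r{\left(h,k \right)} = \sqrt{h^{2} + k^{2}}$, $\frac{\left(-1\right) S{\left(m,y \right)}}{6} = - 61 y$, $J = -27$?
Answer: $\frac{1}{3294} - \frac{5 \sqrt{521}}{9882} \approx -0.011245$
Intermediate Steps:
$S{\left(m,y \right)} = 366 y$ ($S{\left(m,y \right)} = - 6 \left(- 61 y\right) = 366 y$)
$r{\left(h,k \right)} = -3 + \sqrt{h^{2} + k^{2}}$
$\frac{r{\left(100,55 \right)}}{S{\left(-45,J \right)}} = \frac{-3 + \sqrt{100^{2} + 55^{2}}}{366 \left(-27\right)} = \frac{-3 + \sqrt{10000 + 3025}}{-9882} = \left(-3 + \sqrt{13025}\right) \left(- \frac{1}{9882}\right) = \left(-3 + 5 \sqrt{521}\right) \left(- \frac{1}{9882}\right) = \frac{1}{3294} - \frac{5 \sqrt{521}}{9882}$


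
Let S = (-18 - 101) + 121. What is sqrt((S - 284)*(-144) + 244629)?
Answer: 3*sqrt(31693) ≈ 534.08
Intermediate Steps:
S = 2 (S = -119 + 121 = 2)
sqrt((S - 284)*(-144) + 244629) = sqrt((2 - 284)*(-144) + 244629) = sqrt(-282*(-144) + 244629) = sqrt(40608 + 244629) = sqrt(285237) = 3*sqrt(31693)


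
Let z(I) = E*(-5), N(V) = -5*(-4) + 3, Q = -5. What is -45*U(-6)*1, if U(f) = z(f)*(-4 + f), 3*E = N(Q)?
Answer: -17250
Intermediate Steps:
N(V) = 23 (N(V) = 20 + 3 = 23)
E = 23/3 (E = (⅓)*23 = 23/3 ≈ 7.6667)
z(I) = -115/3 (z(I) = (23/3)*(-5) = -115/3)
U(f) = 460/3 - 115*f/3 (U(f) = -115*(-4 + f)/3 = 460/3 - 115*f/3)
-45*U(-6)*1 = -45*(460/3 - 115/3*(-6))*1 = -45*(460/3 + 230)*1 = -45*1150/3*1 = -17250*1 = -17250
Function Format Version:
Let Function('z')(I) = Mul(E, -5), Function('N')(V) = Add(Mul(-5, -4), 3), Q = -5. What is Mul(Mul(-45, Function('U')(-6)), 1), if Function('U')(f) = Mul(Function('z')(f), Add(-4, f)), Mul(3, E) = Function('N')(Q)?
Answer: -17250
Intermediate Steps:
Function('N')(V) = 23 (Function('N')(V) = Add(20, 3) = 23)
E = Rational(23, 3) (E = Mul(Rational(1, 3), 23) = Rational(23, 3) ≈ 7.6667)
Function('z')(I) = Rational(-115, 3) (Function('z')(I) = Mul(Rational(23, 3), -5) = Rational(-115, 3))
Function('U')(f) = Add(Rational(460, 3), Mul(Rational(-115, 3), f)) (Function('U')(f) = Mul(Rational(-115, 3), Add(-4, f)) = Add(Rational(460, 3), Mul(Rational(-115, 3), f)))
Mul(Mul(-45, Function('U')(-6)), 1) = Mul(Mul(-45, Add(Rational(460, 3), Mul(Rational(-115, 3), -6))), 1) = Mul(Mul(-45, Add(Rational(460, 3), 230)), 1) = Mul(Mul(-45, Rational(1150, 3)), 1) = Mul(-17250, 1) = -17250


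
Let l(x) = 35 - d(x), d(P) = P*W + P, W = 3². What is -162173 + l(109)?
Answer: -163228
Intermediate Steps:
W = 9
d(P) = 10*P (d(P) = P*9 + P = 9*P + P = 10*P)
l(x) = 35 - 10*x
-162173 + l(109) = -162173 + (35 - 10*109) = -162173 + (35 - 1090) = -162173 - 1055 = -163228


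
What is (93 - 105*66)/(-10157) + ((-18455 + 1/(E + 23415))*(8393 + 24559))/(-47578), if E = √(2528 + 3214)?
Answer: 188146187117271169891/14719155897366851 + 5492*√638/1449163719343 ≈ 12782.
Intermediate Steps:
E = 3*√638 (E = √5742 = 3*√638 ≈ 75.776)
(93 - 105*66)/(-10157) + ((-18455 + 1/(E + 23415))*(8393 + 24559))/(-47578) = (93 - 105*66)/(-10157) + ((-18455 + 1/(3*√638 + 23415))*(8393 + 24559))/(-47578) = (93 - 6930)*(-1/10157) + ((-18455 + 1/(23415 + 3*√638))*32952)*(-1/47578) = -6837*(-1/10157) + (-608129160 + 32952/(23415 + 3*√638))*(-1/47578) = 6837/10157 + (304064580/23789 - 16476/(23789*(23415 + 3*√638))) = 3088546584453/241624873 - 16476/(23789*(23415 + 3*√638))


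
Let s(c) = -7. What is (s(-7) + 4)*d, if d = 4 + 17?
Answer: -63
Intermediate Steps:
d = 21
(s(-7) + 4)*d = (-7 + 4)*21 = -3*21 = -63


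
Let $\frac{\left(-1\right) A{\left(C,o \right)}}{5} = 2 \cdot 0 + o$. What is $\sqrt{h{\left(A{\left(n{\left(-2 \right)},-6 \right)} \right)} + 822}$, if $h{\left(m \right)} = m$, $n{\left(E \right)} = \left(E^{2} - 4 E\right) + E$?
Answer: $2 \sqrt{213} \approx 29.189$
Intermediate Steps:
$n{\left(E \right)} = E^{2} - 3 E$
$A{\left(C,o \right)} = - 5 o$ ($A{\left(C,o \right)} = - 5 \left(2 \cdot 0 + o\right) = - 5 \left(0 + o\right) = - 5 o$)
$\sqrt{h{\left(A{\left(n{\left(-2 \right)},-6 \right)} \right)} + 822} = \sqrt{\left(-5\right) \left(-6\right) + 822} = \sqrt{30 + 822} = \sqrt{852} = 2 \sqrt{213}$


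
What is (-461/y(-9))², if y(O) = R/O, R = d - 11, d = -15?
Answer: 17214201/676 ≈ 25465.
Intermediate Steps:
R = -26 (R = -15 - 11 = -26)
y(O) = -26/O
(-461/y(-9))² = (-461/((-26/(-9))))² = (-461/((-26*(-⅑))))² = (-461/26/9)² = (-461*9/26)² = (-4149/26)² = 17214201/676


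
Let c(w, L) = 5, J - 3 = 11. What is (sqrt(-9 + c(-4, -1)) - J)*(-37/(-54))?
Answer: -259/27 + 37*I/27 ≈ -9.5926 + 1.3704*I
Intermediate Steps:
J = 14 (J = 3 + 11 = 14)
(sqrt(-9 + c(-4, -1)) - J)*(-37/(-54)) = (sqrt(-9 + 5) - 1*14)*(-37/(-54)) = (sqrt(-4) - 14)*(-37*(-1/54)) = (2*I - 14)*(37/54) = (-14 + 2*I)*(37/54) = -259/27 + 37*I/27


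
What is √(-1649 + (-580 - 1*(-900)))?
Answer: I*√1329 ≈ 36.455*I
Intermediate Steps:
√(-1649 + (-580 - 1*(-900))) = √(-1649 + (-580 + 900)) = √(-1649 + 320) = √(-1329) = I*√1329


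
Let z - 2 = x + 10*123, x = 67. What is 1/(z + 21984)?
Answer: 1/23283 ≈ 4.2950e-5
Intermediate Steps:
z = 1299 (z = 2 + (67 + 10*123) = 2 + (67 + 1230) = 2 + 1297 = 1299)
1/(z + 21984) = 1/(1299 + 21984) = 1/23283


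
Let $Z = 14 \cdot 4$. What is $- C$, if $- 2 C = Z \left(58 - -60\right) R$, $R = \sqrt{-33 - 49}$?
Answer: $3304 i \sqrt{82} \approx 29919.0 i$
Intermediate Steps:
$R = i \sqrt{82}$ ($R = \sqrt{-82} = i \sqrt{82} \approx 9.0554 i$)
$Z = 56$
$C = - 3304 i \sqrt{82}$ ($C = - \frac{56 \left(58 - -60\right) i \sqrt{82}}{2} = - \frac{56 \left(58 + 60\right) i \sqrt{82}}{2} = - \frac{56 \cdot 118 i \sqrt{82}}{2} = - \frac{6608 i \sqrt{82}}{2} = - 3304 i \sqrt{82} \approx - 29919.0 i$)
$- C = - \left(-3304\right) i \sqrt{82} = 3304 i \sqrt{82}$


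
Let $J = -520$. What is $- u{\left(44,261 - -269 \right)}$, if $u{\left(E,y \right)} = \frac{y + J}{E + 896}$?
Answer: $- \frac{1}{94} \approx -0.010638$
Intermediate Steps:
$u{\left(E,y \right)} = \frac{-520 + y}{896 + E}$ ($u{\left(E,y \right)} = \frac{y - 520}{E + 896} = \frac{-520 + y}{896 + E}$)
$- u{\left(44,261 - -269 \right)} = - \frac{-520 + \left(261 - -269\right)}{896 + 44} = - \frac{-520 + \left(261 + 269\right)}{940} = - \frac{-520 + 530}{940} = - \frac{10}{940} = \left(-1\right) \frac{1}{94} = - \frac{1}{94}$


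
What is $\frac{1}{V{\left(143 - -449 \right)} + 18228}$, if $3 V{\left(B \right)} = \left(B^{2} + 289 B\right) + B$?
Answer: $\frac{1}{192276} \approx 5.2009 \cdot 10^{-6}$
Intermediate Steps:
$V{\left(B \right)} = \frac{B^{2}}{3} + \frac{290 B}{3}$ ($V{\left(B \right)} = \frac{\left(B^{2} + 289 B\right) + B}{3} = \frac{B^{2} + 290 B}{3} = \frac{B^{2}}{3} + \frac{290 B}{3}$)
$\frac{1}{V{\left(143 - -449 \right)} + 18228} = \frac{1}{\frac{\left(143 - -449\right) \left(290 + \left(143 - -449\right)\right)}{3} + 18228} = \frac{1}{\frac{\left(143 + 449\right) \left(290 + \left(143 + 449\right)\right)}{3} + 18228} = \frac{1}{\frac{1}{3} \cdot 592 \left(290 + 592\right) + 18228} = \frac{1}{\frac{1}{3} \cdot 592 \cdot 882 + 18228} = \frac{1}{174048 + 18228} = \frac{1}{192276}$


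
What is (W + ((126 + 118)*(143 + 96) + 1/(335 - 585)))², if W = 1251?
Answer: 221764188279001/62500 ≈ 3.5482e+9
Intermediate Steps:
(W + ((126 + 118)*(143 + 96) + 1/(335 - 585)))² = (1251 + ((126 + 118)*(143 + 96) + 1/(335 - 585)))² = (1251 + (244*239 + 1/(-250)))² = (1251 + (58316 - 1/250))² = (1251 + 14578999/250)² = (14891749/250)² = 221764188279001/62500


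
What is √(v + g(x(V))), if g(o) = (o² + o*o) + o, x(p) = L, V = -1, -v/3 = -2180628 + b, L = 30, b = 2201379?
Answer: I*√60423 ≈ 245.81*I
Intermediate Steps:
v = -62253 (v = -3*(-2180628 + 2201379) = -3*20751 = -62253)
x(p) = 30
g(o) = o + 2*o² (g(o) = (o² + o²) + o = 2*o² + o = o + 2*o²)
√(v + g(x(V))) = √(-62253 + 30*(1 + 2*30)) = √(-62253 + 30*(1 + 60)) = √(-62253 + 30*61) = √(-62253 + 1830) = √(-60423) = I*√60423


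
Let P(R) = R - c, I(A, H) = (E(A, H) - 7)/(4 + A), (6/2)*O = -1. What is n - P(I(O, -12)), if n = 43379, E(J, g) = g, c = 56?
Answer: 477842/11 ≈ 43440.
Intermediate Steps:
O = -⅓ (O = (⅓)*(-1) = -⅓ ≈ -0.33333)
I(A, H) = (-7 + H)/(4 + A) (I(A, H) = (H - 7)/(4 + A) = (-7 + H)/(4 + A))
P(R) = -56 + R (P(R) = R - 1*56 = R - 56 = -56 + R)
n - P(I(O, -12)) = 43379 - (-56 + (-7 - 12)/(4 - ⅓)) = 43379 - (-56 - 19/(11/3)) = 43379 - (-56 + (3/11)*(-19)) = 43379 - (-56 - 57/11) = 43379 - 1*(-673/11) = 43379 + 673/11 = 477842/11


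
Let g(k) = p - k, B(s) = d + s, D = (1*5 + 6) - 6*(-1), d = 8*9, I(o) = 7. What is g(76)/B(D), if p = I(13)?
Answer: -69/89 ≈ -0.77528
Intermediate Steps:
d = 72
D = 17 (D = (5 + 6) + 6 = 11 + 6 = 17)
p = 7
B(s) = 72 + s
g(k) = 7 - k
g(76)/B(D) = (7 - 1*76)/(72 + 17) = (7 - 76)/89 = -69*1/89 = -69/89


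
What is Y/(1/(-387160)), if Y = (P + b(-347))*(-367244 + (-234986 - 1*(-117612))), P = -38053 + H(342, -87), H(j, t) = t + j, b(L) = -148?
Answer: -7119607051376480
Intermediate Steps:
H(j, t) = j + t
P = -37798 (P = -38053 + (342 - 87) = -38053 + 255 = -37798)
Y = 18389314628 (Y = (-37798 - 148)*(-367244 + (-234986 - 1*(-117612))) = -37946*(-367244 + (-234986 + 117612)) = -37946*(-367244 - 117374) = -37946*(-484618) = 18389314628)
Y/(1/(-387160)) = 18389314628/(1/(-387160)) = 18389314628/(-1/387160) = 18389314628*(-387160) = -7119607051376480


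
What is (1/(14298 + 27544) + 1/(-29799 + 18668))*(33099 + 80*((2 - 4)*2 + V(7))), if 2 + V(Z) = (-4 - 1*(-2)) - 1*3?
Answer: -989477709/465743302 ≈ -2.1245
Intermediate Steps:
V(Z) = -7 (V(Z) = -2 + ((-4 - 1*(-2)) - 1*3) = -2 + ((-4 + 2) - 3) = -2 + (-2 - 3) = -2 - 5 = -7)
(1/(14298 + 27544) + 1/(-29799 + 18668))*(33099 + 80*((2 - 4)*2 + V(7))) = (1/(14298 + 27544) + 1/(-29799 + 18668))*(33099 + 80*((2 - 4)*2 - 7)) = (1/41842 + 1/(-11131))*(33099 + 80*(-2*2 - 7)) = (1/41842 - 1/11131)*(33099 + 80*(-4 - 7)) = -30711*(33099 + 80*(-11))/465743302 = -30711*(33099 - 880)/465743302 = -30711/465743302*32219 = -989477709/465743302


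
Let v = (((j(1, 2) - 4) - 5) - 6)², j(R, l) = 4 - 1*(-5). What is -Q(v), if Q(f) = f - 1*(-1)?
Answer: -37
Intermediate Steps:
j(R, l) = 9 (j(R, l) = 4 + 5 = 9)
v = 36 (v = (((9 - 4) - 5) - 6)² = ((5 - 5) - 6)² = (0 - 6)² = (-6)² = 36)
Q(f) = 1 + f (Q(f) = f + 1 = 1 + f)
-Q(v) = -(1 + 36) = -1*37 = -37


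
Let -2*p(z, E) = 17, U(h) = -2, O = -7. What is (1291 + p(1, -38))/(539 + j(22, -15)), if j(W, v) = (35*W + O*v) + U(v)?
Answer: 2565/2824 ≈ 0.90829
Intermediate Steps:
j(W, v) = -2 - 7*v + 35*W (j(W, v) = (35*W - 7*v) - 2 = (-7*v + 35*W) - 2 = -2 - 7*v + 35*W)
p(z, E) = -17/2 (p(z, E) = -1/2*17 = -17/2)
(1291 + p(1, -38))/(539 + j(22, -15)) = (1291 - 17/2)/(539 + (-2 - 7*(-15) + 35*22)) = (2565/2)/(539 + (-2 + 105 + 770)) = (2565/2)/(539 + 873) = (2565/2)/1412 = (1/1412)*(2565/2) = 2565/2824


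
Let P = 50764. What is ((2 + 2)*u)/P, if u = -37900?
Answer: -37900/12691 ≈ -2.9864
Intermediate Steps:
((2 + 2)*u)/P = ((2 + 2)*(-37900))/50764 = (4*(-37900))*(1/50764) = -151600*1/50764 = -37900/12691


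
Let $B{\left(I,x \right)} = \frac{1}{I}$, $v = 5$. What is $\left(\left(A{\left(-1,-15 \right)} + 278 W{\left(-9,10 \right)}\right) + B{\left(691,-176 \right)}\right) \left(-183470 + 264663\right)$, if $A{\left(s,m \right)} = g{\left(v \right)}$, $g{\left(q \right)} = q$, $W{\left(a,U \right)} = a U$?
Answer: $- \frac{1403450559252}{691} \approx -2.031 \cdot 10^{9}$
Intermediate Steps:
$W{\left(a,U \right)} = U a$
$A{\left(s,m \right)} = 5$
$\left(\left(A{\left(-1,-15 \right)} + 278 W{\left(-9,10 \right)}\right) + B{\left(691,-176 \right)}\right) \left(-183470 + 264663\right) = \left(\left(5 + 278 \cdot 10 \left(-9\right)\right) + \frac{1}{691}\right) \left(-183470 + 264663\right) = \left(\left(5 + 278 \left(-90\right)\right) + \frac{1}{691}\right) 81193 = \left(\left(5 - 25020\right) + \frac{1}{691}\right) 81193 = \left(-25015 + \frac{1}{691}\right) 81193 = \left(- \frac{17285364}{691}\right) 81193 = - \frac{1403450559252}{691}$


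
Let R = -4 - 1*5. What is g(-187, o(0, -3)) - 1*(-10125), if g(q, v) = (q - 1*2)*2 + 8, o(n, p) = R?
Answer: 9755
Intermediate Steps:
R = -9 (R = -4 - 5 = -9)
o(n, p) = -9
g(q, v) = 4 + 2*q (g(q, v) = (q - 2)*2 + 8 = (-2 + q)*2 + 8 = (-4 + 2*q) + 8 = 4 + 2*q)
g(-187, o(0, -3)) - 1*(-10125) = (4 + 2*(-187)) - 1*(-10125) = (4 - 374) + 10125 = -370 + 10125 = 9755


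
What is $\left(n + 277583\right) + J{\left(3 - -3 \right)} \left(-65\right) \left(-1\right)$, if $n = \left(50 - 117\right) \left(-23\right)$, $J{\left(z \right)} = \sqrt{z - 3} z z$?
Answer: $279124 + 2340 \sqrt{3} \approx 2.8318 \cdot 10^{5}$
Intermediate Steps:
$J{\left(z \right)} = z^{2} \sqrt{-3 + z}$ ($J{\left(z \right)} = \sqrt{-3 + z} z z = z \sqrt{-3 + z} z = z^{2} \sqrt{-3 + z}$)
$n = 1541$ ($n = \left(-67\right) \left(-23\right) = 1541$)
$\left(n + 277583\right) + J{\left(3 - -3 \right)} \left(-65\right) \left(-1\right) = \left(1541 + 277583\right) + \left(3 - -3\right)^{2} \sqrt{-3 + \left(3 - -3\right)} \left(-65\right) \left(-1\right) = 279124 + \left(3 + 3\right)^{2} \sqrt{-3 + \left(3 + 3\right)} \left(-65\right) \left(-1\right) = 279124 + 6^{2} \sqrt{-3 + 6} \left(-65\right) \left(-1\right) = 279124 + 36 \sqrt{3} \left(-65\right) \left(-1\right) = 279124 + - 2340 \sqrt{3} \left(-1\right) = 279124 + 2340 \sqrt{3}$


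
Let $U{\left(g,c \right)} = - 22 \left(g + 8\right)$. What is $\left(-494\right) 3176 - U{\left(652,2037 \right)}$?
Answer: $-1554424$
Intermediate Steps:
$U{\left(g,c \right)} = -176 - 22 g$ ($U{\left(g,c \right)} = - 22 \left(8 + g\right) = -176 - 22 g$)
$\left(-494\right) 3176 - U{\left(652,2037 \right)} = \left(-494\right) 3176 - \left(-176 - 14344\right) = -1568944 - \left(-176 - 14344\right) = -1568944 - -14520 = -1568944 + 14520 = -1554424$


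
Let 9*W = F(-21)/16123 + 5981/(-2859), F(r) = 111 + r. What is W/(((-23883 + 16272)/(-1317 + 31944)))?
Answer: 327281323259/350834045427 ≈ 0.93287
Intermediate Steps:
W = -96174353/414860913 (W = ((111 - 21)/16123 + 5981/(-2859))/9 = (90*(1/16123) + 5981*(-1/2859))/9 = (90/16123 - 5981/2859)/9 = (1/9)*(-96174353/46095657) = -96174353/414860913 ≈ -0.23182)
W/(((-23883 + 16272)/(-1317 + 31944))) = -96174353*(-1317 + 31944)/(-23883 + 16272)/414860913 = -96174353/(414860913*((-7611/30627))) = -96174353/(414860913*((-7611*1/30627))) = -96174353/(414860913*(-2537/10209)) = -96174353/414860913*(-10209/2537) = 327281323259/350834045427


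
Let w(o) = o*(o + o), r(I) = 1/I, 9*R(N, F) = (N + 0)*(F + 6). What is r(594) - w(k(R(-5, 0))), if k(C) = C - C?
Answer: 1/594 ≈ 0.0016835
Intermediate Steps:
R(N, F) = N*(6 + F)/9 (R(N, F) = ((N + 0)*(F + 6))/9 = (N*(6 + F))/9 = N*(6 + F)/9)
k(C) = 0
w(o) = 2*o² (w(o) = o*(2*o) = 2*o²)
r(594) - w(k(R(-5, 0))) = 1/594 - 2*0² = 1/594 - 2*0 = 1/594 - 1*0 = 1/594 + 0 = 1/594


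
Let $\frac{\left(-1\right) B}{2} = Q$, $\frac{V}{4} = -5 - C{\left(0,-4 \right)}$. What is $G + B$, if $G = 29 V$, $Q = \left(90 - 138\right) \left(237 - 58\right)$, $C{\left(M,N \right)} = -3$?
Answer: $16952$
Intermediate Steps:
$V = -8$ ($V = 4 \left(-5 - -3\right) = 4 \left(-5 + 3\right) = 4 \left(-2\right) = -8$)
$Q = -8592$ ($Q = \left(-48\right) 179 = -8592$)
$G = -232$ ($G = 29 \left(-8\right) = -232$)
$B = 17184$ ($B = \left(-2\right) \left(-8592\right) = 17184$)
$G + B = -232 + 17184 = 16952$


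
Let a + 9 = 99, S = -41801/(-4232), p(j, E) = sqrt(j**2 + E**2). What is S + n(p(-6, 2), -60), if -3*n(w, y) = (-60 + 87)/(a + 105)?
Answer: 2704369/275080 ≈ 9.8312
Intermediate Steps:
p(j, E) = sqrt(E**2 + j**2)
S = 41801/4232 (S = -41801*(-1/4232) = 41801/4232 ≈ 9.8774)
a = 90 (a = -9 + 99 = 90)
n(w, y) = -3/65 (n(w, y) = -(-60 + 87)/(3*(90 + 105)) = -9/195 = -1/3*9/65 = -3/65)
S + n(p(-6, 2), -60) = 41801/4232 - 3/65 = 2704369/275080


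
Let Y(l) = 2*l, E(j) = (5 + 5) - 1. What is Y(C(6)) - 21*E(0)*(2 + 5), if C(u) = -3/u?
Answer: -1324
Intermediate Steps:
E(j) = 9 (E(j) = 10 - 1 = 9)
Y(C(6)) - 21*E(0)*(2 + 5) = 2*(-3/6) - 189*(2 + 5) = 2*(-3*1/6) - 189*7 = 2*(-1/2) - 21*63 = -1 - 1323 = -1324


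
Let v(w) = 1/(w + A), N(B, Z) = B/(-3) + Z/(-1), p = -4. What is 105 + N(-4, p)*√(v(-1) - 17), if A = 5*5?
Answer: 105 + 4*I*√2442/9 ≈ 105.0 + 21.963*I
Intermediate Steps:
N(B, Z) = -Z - B/3 (N(B, Z) = B*(-⅓) + Z*(-1) = -B/3 - Z = -Z - B/3)
A = 25
v(w) = 1/(25 + w) (v(w) = 1/(w + 25) = 1/(25 + w))
105 + N(-4, p)*√(v(-1) - 17) = 105 + (-1*(-4) - ⅓*(-4))*√(1/(25 - 1) - 17) = 105 + (4 + 4/3)*√(1/24 - 17) = 105 + 16*√(1/24 - 17)/3 = 105 + 16*√(-407/24)/3 = 105 + 16*(I*√2442/12)/3 = 105 + 4*I*√2442/9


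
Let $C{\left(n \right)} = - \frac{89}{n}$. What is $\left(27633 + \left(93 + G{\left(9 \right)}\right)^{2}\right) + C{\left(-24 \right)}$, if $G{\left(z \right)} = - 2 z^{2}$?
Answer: $\frac{777545}{24} \approx 32398.0$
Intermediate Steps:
$\left(27633 + \left(93 + G{\left(9 \right)}\right)^{2}\right) + C{\left(-24 \right)} = \left(27633 + \left(93 - 2 \cdot 9^{2}\right)^{2}\right) - \frac{89}{-24} = \left(27633 + \left(93 - 162\right)^{2}\right) - - \frac{89}{24} = \left(27633 + \left(93 - 162\right)^{2}\right) + \frac{89}{24} = \left(27633 + \left(-69\right)^{2}\right) + \frac{89}{24} = \left(27633 + 4761\right) + \frac{89}{24} = 32394 + \frac{89}{24} = \frac{777545}{24}$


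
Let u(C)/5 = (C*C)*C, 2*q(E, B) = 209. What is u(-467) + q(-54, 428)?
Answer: -1018475421/2 ≈ -5.0924e+8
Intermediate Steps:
q(E, B) = 209/2 (q(E, B) = (1/2)*209 = 209/2)
u(C) = 5*C**3 (u(C) = 5*((C*C)*C) = 5*(C**2*C) = 5*C**3)
u(-467) + q(-54, 428) = 5*(-467)**3 + 209/2 = 5*(-101847563) + 209/2 = -509237815 + 209/2 = -1018475421/2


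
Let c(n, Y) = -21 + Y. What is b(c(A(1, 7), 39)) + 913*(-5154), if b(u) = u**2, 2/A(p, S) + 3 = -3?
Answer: -4705278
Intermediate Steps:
A(p, S) = -1/3 (A(p, S) = 2/(-3 - 3) = 2/(-6) = 2*(-1/6) = -1/3)
b(c(A(1, 7), 39)) + 913*(-5154) = (-21 + 39)**2 + 913*(-5154) = 18**2 - 4705602 = 324 - 4705602 = -4705278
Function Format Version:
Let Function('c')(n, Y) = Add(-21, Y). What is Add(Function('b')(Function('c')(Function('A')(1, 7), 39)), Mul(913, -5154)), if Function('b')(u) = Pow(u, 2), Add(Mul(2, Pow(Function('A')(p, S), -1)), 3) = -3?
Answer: -4705278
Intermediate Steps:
Function('A')(p, S) = Rational(-1, 3) (Function('A')(p, S) = Mul(2, Pow(Add(-3, -3), -1)) = Mul(2, Pow(-6, -1)) = Mul(2, Rational(-1, 6)) = Rational(-1, 3))
Add(Function('b')(Function('c')(Function('A')(1, 7), 39)), Mul(913, -5154)) = Add(Pow(Add(-21, 39), 2), Mul(913, -5154)) = Add(Pow(18, 2), -4705602) = Add(324, -4705602) = -4705278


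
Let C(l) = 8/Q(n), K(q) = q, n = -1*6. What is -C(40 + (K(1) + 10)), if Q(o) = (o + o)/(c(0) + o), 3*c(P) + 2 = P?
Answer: -40/9 ≈ -4.4444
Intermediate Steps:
n = -6
c(P) = -⅔ + P/3
Q(o) = 2*o/(-⅔ + o) (Q(o) = (o + o)/((-⅔ + (⅓)*0) + o) = (2*o)/((-⅔ + 0) + o) = (2*o)/(-⅔ + o) = 2*o/(-⅔ + o))
C(l) = 40/9 (C(l) = 8/((6*(-6)/(-2 + 3*(-6)))) = 8/((6*(-6)/(-2 - 18))) = 8/((6*(-6)/(-20))) = 8/((6*(-6)*(-1/20))) = 8/(9/5) = 8*(5/9) = 40/9)
-C(40 + (K(1) + 10)) = -1*40/9 = -40/9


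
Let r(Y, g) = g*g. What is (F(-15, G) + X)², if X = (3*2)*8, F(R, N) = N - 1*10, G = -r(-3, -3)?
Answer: 841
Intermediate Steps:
r(Y, g) = g²
G = -9 (G = -1*(-3)² = -1*9 = -9)
F(R, N) = -10 + N (F(R, N) = N - 10 = -10 + N)
X = 48 (X = 6*8 = 48)
(F(-15, G) + X)² = ((-10 - 9) + 48)² = (-19 + 48)² = 29² = 841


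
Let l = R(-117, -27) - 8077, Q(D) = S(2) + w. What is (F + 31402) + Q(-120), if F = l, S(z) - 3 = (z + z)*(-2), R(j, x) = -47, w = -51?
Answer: 23222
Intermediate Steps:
S(z) = 3 - 4*z (S(z) = 3 + (z + z)*(-2) = 3 + (2*z)*(-2) = 3 - 4*z)
Q(D) = -56 (Q(D) = (3 - 4*2) - 51 = (3 - 8) - 51 = -5 - 51 = -56)
l = -8124 (l = -47 - 8077 = -8124)
F = -8124
(F + 31402) + Q(-120) = (-8124 + 31402) - 56 = 23278 - 56 = 23222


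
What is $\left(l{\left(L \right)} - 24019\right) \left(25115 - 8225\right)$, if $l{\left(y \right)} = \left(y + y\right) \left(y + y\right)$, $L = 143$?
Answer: $975853530$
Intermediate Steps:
$l{\left(y \right)} = 4 y^{2}$ ($l{\left(y \right)} = 2 y 2 y = 4 y^{2}$)
$\left(l{\left(L \right)} - 24019\right) \left(25115 - 8225\right) = \left(4 \cdot 143^{2} - 24019\right) \left(25115 - 8225\right) = \left(4 \cdot 20449 - 24019\right) 16890 = \left(81796 - 24019\right) 16890 = 57777 \cdot 16890 = 975853530$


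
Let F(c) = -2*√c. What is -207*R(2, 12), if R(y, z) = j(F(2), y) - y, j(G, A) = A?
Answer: 0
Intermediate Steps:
R(y, z) = 0 (R(y, z) = y - y = 0)
-207*R(2, 12) = -207*0 = 0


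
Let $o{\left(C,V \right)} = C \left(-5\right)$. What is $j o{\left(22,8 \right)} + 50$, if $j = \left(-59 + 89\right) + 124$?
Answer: $-16890$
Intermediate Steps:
$o{\left(C,V \right)} = - 5 C$
$j = 154$ ($j = 30 + 124 = 154$)
$j o{\left(22,8 \right)} + 50 = 154 \left(\left(-5\right) 22\right) + 50 = 154 \left(-110\right) + 50 = -16940 + 50 = -16890$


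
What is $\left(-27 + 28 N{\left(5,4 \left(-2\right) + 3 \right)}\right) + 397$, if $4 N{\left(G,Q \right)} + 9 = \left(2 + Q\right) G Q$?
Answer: $832$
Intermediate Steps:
$N{\left(G,Q \right)} = - \frac{9}{4} + \frac{G Q \left(2 + Q\right)}{4}$ ($N{\left(G,Q \right)} = - \frac{9}{4} + \frac{\left(2 + Q\right) G Q}{4} = - \frac{9}{4} + \frac{G Q \left(2 + Q\right)}{4}$)
$\left(-27 + 28 N{\left(5,4 \left(-2\right) + 3 \right)}\right) + 397 = \left(-27 + 28 \left(- \frac{9}{4} + \frac{1}{2} \cdot 5 \left(4 \left(-2\right) + 3\right) + \frac{1}{4} \cdot 5 \left(4 \left(-2\right) + 3\right)^{2}\right)\right) + 397 = \left(-27 + 28 \left(- \frac{9}{4} + \frac{1}{2} \cdot 5 \left(-8 + 3\right) + \frac{1}{4} \cdot 5 \left(-8 + 3\right)^{2}\right)\right) + 397 = \left(-27 + 28 \left(- \frac{9}{4} + \frac{1}{2} \cdot 5 \left(-5\right) + \frac{1}{4} \cdot 5 \left(-5\right)^{2}\right)\right) + 397 = \left(-27 + 28 \left(- \frac{9}{4} - \frac{25}{2} + \frac{1}{4} \cdot 5 \cdot 25\right)\right) + 397 = \left(-27 + 28 \left(- \frac{9}{4} - \frac{25}{2} + \frac{125}{4}\right)\right) + 397 = \left(-27 + 28 \cdot \frac{33}{2}\right) + 397 = \left(-27 + 462\right) + 397 = 435 + 397 = 832$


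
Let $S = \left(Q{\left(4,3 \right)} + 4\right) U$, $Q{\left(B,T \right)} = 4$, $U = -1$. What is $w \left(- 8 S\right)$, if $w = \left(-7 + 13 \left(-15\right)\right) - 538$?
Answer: $-47360$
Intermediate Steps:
$S = -8$ ($S = \left(4 + 4\right) \left(-1\right) = 8 \left(-1\right) = -8$)
$w = -740$ ($w = \left(-7 - 195\right) - 538 = -202 - 538 = -740$)
$w \left(- 8 S\right) = - 740 \left(\left(-8\right) \left(-8\right)\right) = \left(-740\right) 64 = -47360$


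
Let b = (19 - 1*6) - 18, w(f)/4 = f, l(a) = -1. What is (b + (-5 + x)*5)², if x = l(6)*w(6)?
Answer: 22500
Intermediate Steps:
w(f) = 4*f
x = -24 (x = -4*6 = -1*24 = -24)
b = -5 (b = (19 - 6) - 18 = 13 - 18 = -5)
(b + (-5 + x)*5)² = (-5 + (-5 - 24)*5)² = (-5 - 29*5)² = (-5 - 145)² = (-150)² = 22500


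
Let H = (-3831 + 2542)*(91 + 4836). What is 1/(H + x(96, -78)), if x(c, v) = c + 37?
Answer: -1/6350770 ≈ -1.5746e-7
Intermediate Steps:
x(c, v) = 37 + c
H = -6350903 (H = -1289*4927 = -6350903)
1/(H + x(96, -78)) = 1/(-6350903 + (37 + 96)) = 1/(-6350903 + 133) = 1/(-6350770) = -1/6350770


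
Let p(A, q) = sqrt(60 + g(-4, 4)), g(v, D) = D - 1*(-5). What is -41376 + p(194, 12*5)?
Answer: -41376 + sqrt(69) ≈ -41368.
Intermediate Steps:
g(v, D) = 5 + D (g(v, D) = D + 5 = 5 + D)
p(A, q) = sqrt(69) (p(A, q) = sqrt(60 + (5 + 4)) = sqrt(60 + 9) = sqrt(69))
-41376 + p(194, 12*5) = -41376 + sqrt(69)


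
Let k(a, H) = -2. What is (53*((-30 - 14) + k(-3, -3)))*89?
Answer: -216982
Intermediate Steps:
(53*((-30 - 14) + k(-3, -3)))*89 = (53*((-30 - 14) - 2))*89 = (53*(-44 - 2))*89 = (53*(-46))*89 = -2438*89 = -216982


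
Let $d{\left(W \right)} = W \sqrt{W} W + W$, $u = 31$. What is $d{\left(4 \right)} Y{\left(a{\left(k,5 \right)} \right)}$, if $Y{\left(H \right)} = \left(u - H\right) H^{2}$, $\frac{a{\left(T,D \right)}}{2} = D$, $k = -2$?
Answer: $75600$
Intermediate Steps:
$a{\left(T,D \right)} = 2 D$
$d{\left(W \right)} = W + W^{\frac{5}{2}}$ ($d{\left(W \right)} = W^{\frac{3}{2}} W + W = W^{\frac{5}{2}} + W = W + W^{\frac{5}{2}}$)
$Y{\left(H \right)} = H^{2} \left(31 - H\right)$ ($Y{\left(H \right)} = \left(31 - H\right) H^{2} = H^{2} \left(31 - H\right)$)
$d{\left(4 \right)} Y{\left(a{\left(k,5 \right)} \right)} = \left(4 + 4^{\frac{5}{2}}\right) \left(2 \cdot 5\right)^{2} \left(31 - 2 \cdot 5\right) = \left(4 + 32\right) 10^{2} \left(31 - 10\right) = 36 \cdot 100 \left(31 - 10\right) = 36 \cdot 100 \cdot 21 = 36 \cdot 2100 = 75600$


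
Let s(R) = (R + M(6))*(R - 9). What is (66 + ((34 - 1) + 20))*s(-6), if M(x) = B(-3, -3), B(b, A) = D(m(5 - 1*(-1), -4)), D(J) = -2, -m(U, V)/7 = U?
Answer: 14280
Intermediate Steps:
m(U, V) = -7*U
B(b, A) = -2
M(x) = -2
s(R) = (-9 + R)*(-2 + R) (s(R) = (R - 2)*(R - 9) = (-2 + R)*(-9 + R) = (-9 + R)*(-2 + R))
(66 + ((34 - 1) + 20))*s(-6) = (66 + ((34 - 1) + 20))*(18 + (-6)**2 - 11*(-6)) = (66 + (33 + 20))*(18 + 36 + 66) = (66 + 53)*120 = 119*120 = 14280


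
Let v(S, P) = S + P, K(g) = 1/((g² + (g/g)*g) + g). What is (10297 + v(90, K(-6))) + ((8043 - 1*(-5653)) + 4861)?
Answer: 694657/24 ≈ 28944.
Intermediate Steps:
K(g) = 1/(g² + 2*g) (K(g) = 1/((g² + 1*g) + g) = 1/((g² + g) + g) = 1/((g + g²) + g) = 1/(g² + 2*g))
v(S, P) = P + S
(10297 + v(90, K(-6))) + ((8043 - 1*(-5653)) + 4861) = (10297 + (1/((-6)*(2 - 6)) + 90)) + ((8043 - 1*(-5653)) + 4861) = (10297 + (-⅙/(-4) + 90)) + ((8043 + 5653) + 4861) = (10297 + (-⅙*(-¼) + 90)) + (13696 + 4861) = (10297 + (1/24 + 90)) + 18557 = (10297 + 2161/24) + 18557 = 249289/24 + 18557 = 694657/24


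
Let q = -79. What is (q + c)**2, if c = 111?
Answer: 1024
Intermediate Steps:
(q + c)**2 = (-79 + 111)**2 = 32**2 = 1024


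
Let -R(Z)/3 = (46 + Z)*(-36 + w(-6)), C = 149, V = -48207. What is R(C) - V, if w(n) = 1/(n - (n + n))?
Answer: 138339/2 ≈ 69170.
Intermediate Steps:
w(n) = -1/n (w(n) = 1/(n - 2*n) = 1/(-n) = -1/n)
R(Z) = 4945 + 215*Z/2 (R(Z) = -3*(46 + Z)*(-36 - 1/(-6)) = -3*(46 + Z)*(-36 - 1*(-⅙)) = -3*(46 + Z)*(-36 + ⅙) = -3*(46 + Z)*(-215)/6 = -3*(-4945/3 - 215*Z/6) = 4945 + 215*Z/2)
R(C) - V = (4945 + (215/2)*149) - 1*(-48207) = (4945 + 32035/2) + 48207 = 41925/2 + 48207 = 138339/2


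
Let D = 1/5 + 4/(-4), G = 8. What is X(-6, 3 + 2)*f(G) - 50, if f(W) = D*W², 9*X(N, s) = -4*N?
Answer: -2798/15 ≈ -186.53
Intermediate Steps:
X(N, s) = -4*N/9 (X(N, s) = (-4*N)/9 = -4*N/9)
D = -⅘ (D = 1*(⅕) + 4*(-¼) = ⅕ - 1 = -⅘ ≈ -0.80000)
f(W) = -4*W²/5
X(-6, 3 + 2)*f(G) - 50 = (-4/9*(-6))*(-⅘*8²) - 50 = 8*(-⅘*64)/3 - 50 = (8/3)*(-256/5) - 50 = -2048/15 - 50 = -2798/15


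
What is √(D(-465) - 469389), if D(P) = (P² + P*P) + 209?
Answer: I*√36730 ≈ 191.65*I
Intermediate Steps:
D(P) = 209 + 2*P² (D(P) = (P² + P²) + 209 = 2*P² + 209 = 209 + 2*P²)
√(D(-465) - 469389) = √((209 + 2*(-465)²) - 469389) = √((209 + 2*216225) - 469389) = √((209 + 432450) - 469389) = √(432659 - 469389) = √(-36730) = I*√36730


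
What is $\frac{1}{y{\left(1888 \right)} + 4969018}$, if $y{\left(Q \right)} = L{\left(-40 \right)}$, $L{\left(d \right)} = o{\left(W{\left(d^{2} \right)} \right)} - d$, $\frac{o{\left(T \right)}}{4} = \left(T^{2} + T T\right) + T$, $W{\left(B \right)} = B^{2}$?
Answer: $\frac{1}{52428815209058} \approx 1.9073 \cdot 10^{-14}$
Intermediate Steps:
$o{\left(T \right)} = 4 T + 8 T^{2}$ ($o{\left(T \right)} = 4 \left(\left(T^{2} + T T\right) + T\right) = 4 \left(\left(T^{2} + T^{2}\right) + T\right) = 4 \left(2 T^{2} + T\right) = 4 \left(T + 2 T^{2}\right) = 4 T + 8 T^{2}$)
$L{\left(d \right)} = - d + 4 d^{4} \left(1 + 2 d^{4}\right)$ ($L{\left(d \right)} = 4 \left(d^{2}\right)^{2} \left(1 + 2 \left(d^{2}\right)^{2}\right) - d = 4 d^{4} \left(1 + 2 d^{4}\right) - d = - d + 4 d^{4} \left(1 + 2 d^{4}\right)$)
$y{\left(Q \right)} = 52428810240040$ ($y{\left(Q \right)} = \left(-1\right) \left(-40\right) + 4 \left(-40\right)^{4} + 8 \left(-40\right)^{8} = 40 + 4 \cdot 2560000 + 8 \cdot 6553600000000 = 40 + 10240000 + 52428800000000 = 52428810240040$)
$\frac{1}{y{\left(1888 \right)} + 4969018} = \frac{1}{52428810240040 + 4969018} = \frac{1}{52428815209058}$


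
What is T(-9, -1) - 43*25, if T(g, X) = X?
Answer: -1076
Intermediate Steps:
T(-9, -1) - 43*25 = -1 - 43*25 = -1 - 1075 = -1076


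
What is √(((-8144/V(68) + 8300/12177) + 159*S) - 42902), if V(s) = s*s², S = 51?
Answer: I*√191503833355523865/2346102 ≈ 186.53*I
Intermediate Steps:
V(s) = s³
√(((-8144/V(68) + 8300/12177) + 159*S) - 42902) = √(((-8144/(68³) + 8300/12177) + 159*51) - 42902) = √(((-8144/314432 + 8300*(1/12177)) + 8109) - 42902) = √(((-8144*1/314432 + 8300/12177) + 8109) - 42902) = √(((-509/19652 + 8300/12177) + 8109) - 42902) = √((156913507/239302404 + 8109) - 42902) = √(1940660107543/239302404 - 42902) = √(-8325891628865/239302404) = I*√191503833355523865/2346102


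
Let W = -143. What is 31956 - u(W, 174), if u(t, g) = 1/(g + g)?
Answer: 11120687/348 ≈ 31956.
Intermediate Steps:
u(t, g) = 1/(2*g)
31956 - u(W, 174) = 31956 - 1/(2*174) = 31956 - 1*1/348 = 31956 - 1/348 = 11120687/348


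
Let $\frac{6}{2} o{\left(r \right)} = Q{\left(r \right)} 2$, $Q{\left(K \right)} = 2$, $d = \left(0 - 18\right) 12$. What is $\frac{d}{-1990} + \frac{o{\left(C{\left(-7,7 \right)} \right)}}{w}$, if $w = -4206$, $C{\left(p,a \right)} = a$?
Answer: $\frac{679382}{6277455} \approx 0.10823$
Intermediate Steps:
$d = -216$ ($d = \left(-18\right) 12 = -216$)
$o{\left(r \right)} = \frac{4}{3}$ ($o{\left(r \right)} = \frac{2 \cdot 2}{3} = \frac{1}{3} \cdot 4 = \frac{4}{3}$)
$\frac{d}{-1990} + \frac{o{\left(C{\left(-7,7 \right)} \right)}}{w} = - \frac{216}{-1990} + \frac{4}{3 \left(-4206\right)} = \left(-216\right) \left(- \frac{1}{1990}\right) + \frac{4}{3} \left(- \frac{1}{4206}\right) = \frac{108}{995} - \frac{2}{6309} = \frac{679382}{6277455}$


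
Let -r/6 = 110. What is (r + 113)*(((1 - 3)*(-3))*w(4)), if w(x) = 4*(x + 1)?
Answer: -65640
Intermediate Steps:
r = -660 (r = -6*110 = -660)
w(x) = 4 + 4*x (w(x) = 4*(1 + x) = 4 + 4*x)
(r + 113)*(((1 - 3)*(-3))*w(4)) = (-660 + 113)*(((1 - 3)*(-3))*(4 + 4*4)) = -547*(-2*(-3))*(4 + 16) = -3282*20 = -547*120 = -65640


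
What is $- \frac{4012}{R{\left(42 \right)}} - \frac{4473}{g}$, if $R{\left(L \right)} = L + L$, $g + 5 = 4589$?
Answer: $- \frac{1563895}{32088} \approx -48.738$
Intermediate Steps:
$g = 4584$ ($g = -5 + 4589 = 4584$)
$R{\left(L \right)} = 2 L$
$- \frac{4012}{R{\left(42 \right)}} - \frac{4473}{g} = - \frac{4012}{2 \cdot 42} - \frac{4473}{4584} = - \frac{4012}{84} - \frac{1491}{1528} = \left(-4012\right) \frac{1}{84} - \frac{1491}{1528} = - \frac{1003}{21} - \frac{1491}{1528} = - \frac{1563895}{32088}$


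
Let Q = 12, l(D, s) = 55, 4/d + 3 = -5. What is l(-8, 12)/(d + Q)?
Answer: 110/23 ≈ 4.7826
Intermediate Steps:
d = -1/2 (d = 4/(-3 - 5) = 4/(-8) = 4*(-1/8) = -1/2 ≈ -0.50000)
l(-8, 12)/(d + Q) = 55/(-1/2 + 12) = 55/(23/2) = (2/23)*55 = 110/23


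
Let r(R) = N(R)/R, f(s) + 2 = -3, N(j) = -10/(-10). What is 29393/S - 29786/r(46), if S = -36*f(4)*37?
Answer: -9125209567/6660 ≈ -1.3702e+6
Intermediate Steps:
N(j) = 1 (N(j) = -10*(-⅒) = 1)
f(s) = -5 (f(s) = -2 - 3 = -5)
S = 6660 (S = -36*(-5)*37 = 180*37 = 6660)
r(R) = 1/R
29393/S - 29786/r(46) = 29393/6660 - 29786/(1/46) = 29393*(1/6660) - 29786/1/46 = 29393/6660 - 29786*46 = 29393/6660 - 1370156 = -9125209567/6660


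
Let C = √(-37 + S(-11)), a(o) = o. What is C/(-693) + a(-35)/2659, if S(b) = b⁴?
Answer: -35/2659 - 2*√3651/693 ≈ -0.18755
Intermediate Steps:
C = 2*√3651 (C = √(-37 + (-11)⁴) = √(-37 + 14641) = √14604 = 2*√3651 ≈ 120.85)
C/(-693) + a(-35)/2659 = (2*√3651)/(-693) - 35/2659 = (2*√3651)*(-1/693) - 35*1/2659 = -2*√3651/693 - 35/2659 = -35/2659 - 2*√3651/693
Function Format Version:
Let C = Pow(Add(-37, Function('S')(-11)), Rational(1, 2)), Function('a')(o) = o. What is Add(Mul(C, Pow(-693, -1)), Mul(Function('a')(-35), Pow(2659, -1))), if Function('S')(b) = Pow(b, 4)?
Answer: Add(Rational(-35, 2659), Mul(Rational(-2, 693), Pow(3651, Rational(1, 2)))) ≈ -0.18755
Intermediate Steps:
C = Mul(2, Pow(3651, Rational(1, 2))) (C = Pow(Add(-37, Pow(-11, 4)), Rational(1, 2)) = Pow(Add(-37, 14641), Rational(1, 2)) = Pow(14604, Rational(1, 2)) = Mul(2, Pow(3651, Rational(1, 2))) ≈ 120.85)
Add(Mul(C, Pow(-693, -1)), Mul(Function('a')(-35), Pow(2659, -1))) = Add(Mul(Mul(2, Pow(3651, Rational(1, 2))), Pow(-693, -1)), Mul(-35, Pow(2659, -1))) = Add(Mul(Mul(2, Pow(3651, Rational(1, 2))), Rational(-1, 693)), Mul(-35, Rational(1, 2659))) = Add(Mul(Rational(-2, 693), Pow(3651, Rational(1, 2))), Rational(-35, 2659)) = Add(Rational(-35, 2659), Mul(Rational(-2, 693), Pow(3651, Rational(1, 2))))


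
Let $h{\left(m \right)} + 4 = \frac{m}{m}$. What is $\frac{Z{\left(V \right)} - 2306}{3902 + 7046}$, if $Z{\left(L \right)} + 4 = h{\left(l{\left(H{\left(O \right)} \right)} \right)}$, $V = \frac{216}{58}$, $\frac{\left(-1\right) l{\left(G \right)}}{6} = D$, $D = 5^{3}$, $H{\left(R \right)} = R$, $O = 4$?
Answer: $- \frac{2313}{10948} \approx -0.21127$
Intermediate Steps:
$D = 125$
$l{\left(G \right)} = -750$ ($l{\left(G \right)} = \left(-6\right) 125 = -750$)
$V = \frac{108}{29}$ ($V = 216 \cdot \frac{1}{58} = \frac{108}{29} \approx 3.7241$)
$h{\left(m \right)} = -3$ ($h{\left(m \right)} = -4 + \frac{m}{m} = -4 + 1 = -3$)
$Z{\left(L \right)} = -7$ ($Z{\left(L \right)} = -4 - 3 = -7$)
$\frac{Z{\left(V \right)} - 2306}{3902 + 7046} = \frac{-7 - 2306}{3902 + 7046} = - \frac{2313}{10948}$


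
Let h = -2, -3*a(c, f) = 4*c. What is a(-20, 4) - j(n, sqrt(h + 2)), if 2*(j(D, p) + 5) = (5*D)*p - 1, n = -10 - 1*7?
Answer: 193/6 ≈ 32.167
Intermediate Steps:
a(c, f) = -4*c/3
n = -17 (n = -10 - 7 = -17)
j(D, p) = -11/2 + 5*D*p/2 (j(D, p) = -5 + ((5*D)*p - 1)/2 = -5 + (5*D*p - 1)/2 = -5 + (-1 + 5*D*p)/2 = -5 + (-1/2 + 5*D*p/2) = -11/2 + 5*D*p/2)
a(-20, 4) - j(n, sqrt(h + 2)) = -4/3*(-20) - (-11/2 + (5/2)*(-17)*sqrt(-2 + 2)) = 80/3 - (-11/2 + (5/2)*(-17)*sqrt(0)) = 80/3 - (-11/2 + (5/2)*(-17)*0) = 80/3 - (-11/2 + 0) = 80/3 - 1*(-11/2) = 80/3 + 11/2 = 193/6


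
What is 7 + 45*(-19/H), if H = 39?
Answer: -194/13 ≈ -14.923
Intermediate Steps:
7 + 45*(-19/H) = 7 + 45*(-19/39) = 7 - 285/13 = -194/13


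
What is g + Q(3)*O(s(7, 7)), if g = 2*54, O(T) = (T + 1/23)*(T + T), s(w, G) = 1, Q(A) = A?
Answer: 2628/23 ≈ 114.26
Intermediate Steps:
O(T) = 2*T*(1/23 + T) (O(T) = (T + 1/23)*(2*T) = (1/23 + T)*(2*T) = 2*T*(1/23 + T))
g = 108
g + Q(3)*O(s(7, 7)) = 108 + 3*((2/23)*1*(1 + 23*1)) = 108 + 3*((2/23)*1*(1 + 23)) = 108 + 3*((2/23)*1*24) = 108 + 3*(48/23) = 108 + 144/23 = 2628/23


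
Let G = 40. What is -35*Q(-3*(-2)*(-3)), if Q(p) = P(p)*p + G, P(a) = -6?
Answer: -5180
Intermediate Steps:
Q(p) = 40 - 6*p (Q(p) = -6*p + 40 = 40 - 6*p)
-35*Q(-3*(-2)*(-3)) = -35*(40 - 6*(-3*(-2))*(-3)) = -35*(40 - 36*(-3)) = -35*(40 - 6*(-18)) = -35*(40 + 108) = -35*148 = -5180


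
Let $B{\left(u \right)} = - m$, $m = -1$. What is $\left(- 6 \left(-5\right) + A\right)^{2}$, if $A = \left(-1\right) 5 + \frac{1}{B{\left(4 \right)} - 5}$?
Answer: $\frac{9801}{16} \approx 612.56$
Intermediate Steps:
$B{\left(u \right)} = 1$ ($B{\left(u \right)} = \left(-1\right) \left(-1\right) = 1$)
$A = - \frac{21}{4}$ ($A = \left(-1\right) 5 + \frac{1}{1 - 5} = -5 + \frac{1}{-4} = -5 - \frac{1}{4} = - \frac{21}{4} \approx -5.25$)
$\left(- 6 \left(-5\right) + A\right)^{2} = \left(- 6 \left(-5\right) - \frac{21}{4}\right)^{2} = \left(\left(-1\right) \left(-30\right) - \frac{21}{4}\right)^{2} = \left(30 - \frac{21}{4}\right)^{2} = \left(\frac{99}{4}\right)^{2} = \frac{9801}{16}$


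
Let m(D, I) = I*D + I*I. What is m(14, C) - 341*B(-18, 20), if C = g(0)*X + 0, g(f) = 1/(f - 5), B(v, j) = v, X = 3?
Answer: 153249/25 ≈ 6130.0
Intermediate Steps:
g(f) = 1/(-5 + f)
C = -⅗ (C = 3/(-5 + 0) + 0 = 3/(-5) + 0 = -⅕*3 + 0 = -⅗ + 0 = -⅗ ≈ -0.60000)
m(D, I) = I² + D*I (m(D, I) = D*I + I² = I² + D*I)
m(14, C) - 341*B(-18, 20) = -3*(14 - ⅗)/5 - 341*(-18) = -⅗*67/5 + 6138 = -201/25 + 6138 = 153249/25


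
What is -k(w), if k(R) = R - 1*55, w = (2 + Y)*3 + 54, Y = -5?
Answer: 10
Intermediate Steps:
w = 45 (w = (2 - 5)*3 + 54 = -3*3 + 54 = -9 + 54 = 45)
k(R) = -55 + R (k(R) = R - 55 = -55 + R)
-k(w) = -(-55 + 45) = -1*(-10) = 10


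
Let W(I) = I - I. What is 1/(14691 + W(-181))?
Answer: 1/14691 ≈ 6.8069e-5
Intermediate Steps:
W(I) = 0
1/(14691 + W(-181)) = 1/(14691 + 0) = 1/14691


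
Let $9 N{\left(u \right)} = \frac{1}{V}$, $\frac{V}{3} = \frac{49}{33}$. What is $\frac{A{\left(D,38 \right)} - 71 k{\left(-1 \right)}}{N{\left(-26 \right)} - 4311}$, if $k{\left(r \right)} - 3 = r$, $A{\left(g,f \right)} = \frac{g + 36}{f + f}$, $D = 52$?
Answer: $\frac{295029}{9030415} \approx 0.032671$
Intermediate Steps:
$A{\left(g,f \right)} = \frac{36 + g}{2 f}$
$k{\left(r \right)} = 3 + r$
$V = \frac{49}{11}$ ($V = 3 \cdot \frac{49}{33} = \frac{49}{11} \approx 4.4545$)
$N{\left(u \right)} = \frac{11}{441}$ ($N{\left(u \right)} = \frac{1}{9 \cdot \frac{49}{11}} = \frac{1}{9} \cdot \frac{11}{49} = \frac{11}{441}$)
$\frac{A{\left(D,38 \right)} - 71 k{\left(-1 \right)}}{N{\left(-26 \right)} - 4311} = \frac{\frac{36 + 52}{2 \cdot 38} - 71 \left(3 - 1\right)}{\frac{11}{441} - 4311} = \frac{\frac{1}{2} \cdot \frac{1}{38} \cdot 88 - 142}{- \frac{1901140}{441}} = \left(\frac{22}{19} - 142\right) \left(- \frac{441}{1901140}\right) = \left(- \frac{2676}{19}\right) \left(- \frac{441}{1901140}\right) = \frac{295029}{9030415}$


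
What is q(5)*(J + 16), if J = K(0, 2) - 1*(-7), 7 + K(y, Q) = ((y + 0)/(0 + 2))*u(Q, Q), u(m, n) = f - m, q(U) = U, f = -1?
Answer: 80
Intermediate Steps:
u(m, n) = -1 - m
K(y, Q) = -7 + y*(-1 - Q)/2 (K(y, Q) = -7 + ((y + 0)/(0 + 2))*(-1 - Q) = -7 + (y/2)*(-1 - Q) = -7 + y*(-1 - Q)/2)
J = 0 (J = (-7 - 1/2*0*(1 + 2)) - 1*(-7) = (-7 - 1/2*0*3) + 7 = (-7 + 0) + 7 = -7 + 7 = 0)
q(5)*(J + 16) = 5*(0 + 16) = 5*16 = 80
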